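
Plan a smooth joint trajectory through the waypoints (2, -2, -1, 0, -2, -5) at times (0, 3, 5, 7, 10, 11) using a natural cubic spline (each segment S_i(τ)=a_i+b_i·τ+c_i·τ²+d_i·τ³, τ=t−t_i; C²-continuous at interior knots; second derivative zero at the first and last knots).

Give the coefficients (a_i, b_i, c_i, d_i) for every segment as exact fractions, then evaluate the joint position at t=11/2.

  seg 0: a=2 b=-2422/1269 c=0 d=730/11421
  seg 1: a=-2 b=-232/1269 c=730/1269 d=-1187/10152
  seg 2: a=-1 b=605/846 c=-641/5076 d=95/10152
  seg 3: a=0 b=409/1269 c=-89/1269 d=-988/11421
  seg 4: a=-2 b=-3089/1269 c=-359/423 d=359/1269
S(11/2) = -18215/27072

Δ: Δ0=-4/3, Δ1=1/2, Δ2=1/2, Δ3=-2/3, Δ4=-3
row 1: diag=10, rhs=11; c'=1/5, d'=11/10
row 2: denom=8−2·1/5=38/5; d'=(0−2·11/10)/(38/5)=-11/38
row 3: denom=10−2·5/19=180/19; d'=(-7−2·-11/38)/(180/19)=-61/90
row 4: denom=8−3·19/60=141/20; d'=(-14−3·-61/90)/(141/20)=-718/423
back: M4=-718/423
back: M3=-61/90−19/60·-718/423=-178/1269
back: M2=-11/38−5/19·-178/1269=-641/2538
back: M1=11/10−1/5·-641/2538=1460/1269
M: M0=0, M1=1460/1269, M2=-641/2538, M3=-178/1269, M4=-718/423, M5=0
seg 0: a=2, c=M0/2=0, d=(M1−M0)/(6·3)=730/11421, b=Δ0−h0·(2M0+M1)/6=-2422/1269
seg 1: a=-2, c=M1/2=730/1269, d=(M2−M1)/(6·2)=-1187/10152, b=Δ1−h1·(2M1+M2)/6=-232/1269
seg 2: a=-1, c=M2/2=-641/5076, d=(M3−M2)/(6·2)=95/10152, b=Δ2−h2·(2M2+M3)/6=605/846
seg 3: a=0, c=M3/2=-89/1269, d=(M4−M3)/(6·3)=-988/11421, b=Δ3−h3·(2M3+M4)/6=409/1269
seg 4: a=-2, c=M4/2=-359/423, d=(M5−M4)/(6·1)=359/1269, b=Δ4−h4·(2M4+M5)/6=-3089/1269
t_q=11/2 → seg 2, τ=1/2; S=-1+605/846·τ+-641/5076·τ²+95/10152·τ³=-18215/27072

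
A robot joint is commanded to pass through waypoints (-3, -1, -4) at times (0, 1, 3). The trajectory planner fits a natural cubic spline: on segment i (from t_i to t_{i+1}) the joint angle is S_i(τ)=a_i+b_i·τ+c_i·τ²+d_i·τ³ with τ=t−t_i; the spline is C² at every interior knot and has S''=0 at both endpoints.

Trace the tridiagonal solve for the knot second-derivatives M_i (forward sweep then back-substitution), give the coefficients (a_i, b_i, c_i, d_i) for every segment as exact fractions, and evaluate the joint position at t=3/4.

  seg 0: a=-3 b=31/12 c=0 d=-7/12
  seg 1: a=-1 b=5/6 c=-7/4 d=7/24
S(3/4) = -335/256

Δ: Δ0=2, Δ1=-3/2
row 1: diag=6, rhs=-21; c'=1/3, d'=-7/2
back: M1=-7/2
M: M0=0, M1=-7/2, M2=0
seg 0: a=-3, c=M0/2=0, d=(M1−M0)/(6·1)=-7/12, b=Δ0−h0·(2M0+M1)/6=31/12
seg 1: a=-1, c=M1/2=-7/4, d=(M2−M1)/(6·2)=7/24, b=Δ1−h1·(2M1+M2)/6=5/6
t_q=3/4 → seg 0, τ=3/4; S=-3+31/12·τ+0·τ²+-7/12·τ³=-335/256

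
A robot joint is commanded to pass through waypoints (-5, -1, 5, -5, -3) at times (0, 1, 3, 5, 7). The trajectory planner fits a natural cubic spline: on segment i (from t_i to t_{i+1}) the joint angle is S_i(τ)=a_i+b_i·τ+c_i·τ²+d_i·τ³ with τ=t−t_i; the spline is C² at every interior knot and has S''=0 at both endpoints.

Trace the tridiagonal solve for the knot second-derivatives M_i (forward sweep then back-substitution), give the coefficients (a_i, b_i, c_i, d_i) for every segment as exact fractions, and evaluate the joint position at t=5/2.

  seg 0: a=-5 b=305/82 c=0 d=23/82
  seg 1: a=-1 b=187/41 c=69/82 d=-133/164
  seg 2: a=5 b=-74/41 c=-165/41 d=199/164
  seg 3: a=-5 b=-137/41 c=267/82 d=-89/164
S(5/2) = 6557/1312

Δ: Δ0=4, Δ1=3, Δ2=-5, Δ3=1
row 1: diag=6, rhs=-6; c'=1/3, d'=-1
row 2: denom=8−2·1/3=22/3; d'=(-48−2·-1)/(22/3)=-69/11
row 3: denom=8−2·3/11=82/11; d'=(36−2·-69/11)/(82/11)=267/41
back: M3=267/41
back: M2=-69/11−3/11·267/41=-330/41
back: M1=-1−1/3·-330/41=69/41
M: M0=0, M1=69/41, M2=-330/41, M3=267/41, M4=0
seg 0: a=-5, c=M0/2=0, d=(M1−M0)/(6·1)=23/82, b=Δ0−h0·(2M0+M1)/6=305/82
seg 1: a=-1, c=M1/2=69/82, d=(M2−M1)/(6·2)=-133/164, b=Δ1−h1·(2M1+M2)/6=187/41
seg 2: a=5, c=M2/2=-165/41, d=(M3−M2)/(6·2)=199/164, b=Δ2−h2·(2M2+M3)/6=-74/41
seg 3: a=-5, c=M3/2=267/82, d=(M4−M3)/(6·2)=-89/164, b=Δ3−h3·(2M3+M4)/6=-137/41
t_q=5/2 → seg 1, τ=3/2; S=-1+187/41·τ+69/82·τ²+-133/164·τ³=6557/1312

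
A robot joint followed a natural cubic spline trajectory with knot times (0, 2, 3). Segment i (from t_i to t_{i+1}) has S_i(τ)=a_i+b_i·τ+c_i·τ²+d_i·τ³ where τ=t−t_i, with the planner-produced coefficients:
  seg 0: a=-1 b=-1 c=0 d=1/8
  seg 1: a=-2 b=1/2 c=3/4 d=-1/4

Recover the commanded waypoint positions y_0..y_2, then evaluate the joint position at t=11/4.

y_0 = S_0(0) = a_0 = -1
y_1 = S_1(0) = a_1 = -2
y_2 = S_1(1) = -1
t_q=11/4 is in segment 1 (τ=3/4); S_1(τ)=-335/256

y_0=-1 y_1=-2 y_2=-1
S(11/4) = -335/256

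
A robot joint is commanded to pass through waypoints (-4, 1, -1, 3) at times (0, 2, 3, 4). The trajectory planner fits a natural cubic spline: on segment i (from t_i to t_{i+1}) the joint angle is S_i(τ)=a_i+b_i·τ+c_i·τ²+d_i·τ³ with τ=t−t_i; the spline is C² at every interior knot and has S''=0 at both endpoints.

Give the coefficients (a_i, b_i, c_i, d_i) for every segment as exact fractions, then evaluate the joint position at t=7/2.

  seg 0: a=-4 b=211/46 c=0 d=-12/23
  seg 1: a=1 b=-77/46 c=-72/23 d=129/46
  seg 2: a=-1 b=11/23 c=243/46 d=-81/46
S(7/2) = 125/368

Δ: Δ0=5/2, Δ1=-2, Δ2=4
row 1: diag=6, rhs=-27; c'=1/6, d'=-9/2
row 2: denom=4−1·1/6=23/6; d'=(36−1·-9/2)/(23/6)=243/23
back: M2=243/23
back: M1=-9/2−1/6·243/23=-144/23
M: M0=0, M1=-144/23, M2=243/23, M3=0
seg 0: a=-4, c=M0/2=0, d=(M1−M0)/(6·2)=-12/23, b=Δ0−h0·(2M0+M1)/6=211/46
seg 1: a=1, c=M1/2=-72/23, d=(M2−M1)/(6·1)=129/46, b=Δ1−h1·(2M1+M2)/6=-77/46
seg 2: a=-1, c=M2/2=243/46, d=(M3−M2)/(6·1)=-81/46, b=Δ2−h2·(2M2+M3)/6=11/23
t_q=7/2 → seg 2, τ=1/2; S=-1+11/23·τ+243/46·τ²+-81/46·τ³=125/368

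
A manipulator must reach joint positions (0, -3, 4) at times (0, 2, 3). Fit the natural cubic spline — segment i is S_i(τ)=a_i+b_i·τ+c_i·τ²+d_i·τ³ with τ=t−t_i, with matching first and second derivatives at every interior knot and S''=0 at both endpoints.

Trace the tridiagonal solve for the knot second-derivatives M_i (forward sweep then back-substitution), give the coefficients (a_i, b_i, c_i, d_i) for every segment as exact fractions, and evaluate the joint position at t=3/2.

Δ: Δ0=-3/2, Δ1=7
row 1: diag=6, rhs=51; c'=1/6, d'=17/2
back: M1=17/2
M: M0=0, M1=17/2, M2=0
seg 0: a=0, c=M0/2=0, d=(M1−M0)/(6·2)=17/24, b=Δ0−h0·(2M0+M1)/6=-13/3
seg 1: a=-3, c=M1/2=17/4, d=(M2−M1)/(6·1)=-17/12, b=Δ1−h1·(2M1+M2)/6=25/6
t_q=3/2 → seg 0, τ=3/2; S=0+-13/3·τ+0·τ²+17/24·τ³=-263/64

  seg 0: a=0 b=-13/3 c=0 d=17/24
  seg 1: a=-3 b=25/6 c=17/4 d=-17/12
S(3/2) = -263/64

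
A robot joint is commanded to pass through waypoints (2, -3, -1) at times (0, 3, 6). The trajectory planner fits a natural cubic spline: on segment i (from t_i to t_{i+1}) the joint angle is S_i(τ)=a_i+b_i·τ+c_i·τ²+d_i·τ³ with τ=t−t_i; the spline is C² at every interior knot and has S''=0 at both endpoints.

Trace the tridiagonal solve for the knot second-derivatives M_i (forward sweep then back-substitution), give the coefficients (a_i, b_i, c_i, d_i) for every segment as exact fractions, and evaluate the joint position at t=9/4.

Δ: Δ0=-5/3, Δ1=2/3
row 1: diag=12, rhs=14; c'=1/4, d'=7/6
back: M1=7/6
M: M0=0, M1=7/6, M2=0
seg 0: a=2, c=M0/2=0, d=(M1−M0)/(6·3)=7/108, b=Δ0−h0·(2M0+M1)/6=-9/4
seg 1: a=-3, c=M1/2=7/12, d=(M2−M1)/(6·3)=-7/108, b=Δ1−h1·(2M1+M2)/6=-1/2
t_q=9/4 → seg 0, τ=9/4; S=2+-9/4·τ+0·τ²+7/108·τ³=-595/256

  seg 0: a=2 b=-9/4 c=0 d=7/108
  seg 1: a=-3 b=-1/2 c=7/12 d=-7/108
S(9/4) = -595/256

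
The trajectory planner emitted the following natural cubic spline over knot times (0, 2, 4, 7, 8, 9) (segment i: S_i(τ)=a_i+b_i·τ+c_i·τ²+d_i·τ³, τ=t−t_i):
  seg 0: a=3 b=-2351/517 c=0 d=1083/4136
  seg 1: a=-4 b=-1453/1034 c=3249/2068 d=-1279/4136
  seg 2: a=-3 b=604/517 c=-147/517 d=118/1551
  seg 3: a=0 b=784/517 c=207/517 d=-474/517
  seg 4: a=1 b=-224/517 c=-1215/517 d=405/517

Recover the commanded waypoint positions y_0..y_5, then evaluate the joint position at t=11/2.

y_0 = S_0(0) = a_0 = 3
y_1 = S_1(0) = a_1 = -4
y_2 = S_2(0) = a_2 = -3
y_3 = S_3(0) = a_3 = 0
y_4 = S_4(0) = a_4 = 1
y_5 = S_4(1) = -1
t_q=11/2 is in segment 2 (τ=3/2); S_2(τ)=-843/517

y_0=3 y_1=-4 y_2=-3 y_3=0 y_4=1 y_5=-1
S(11/2) = -843/517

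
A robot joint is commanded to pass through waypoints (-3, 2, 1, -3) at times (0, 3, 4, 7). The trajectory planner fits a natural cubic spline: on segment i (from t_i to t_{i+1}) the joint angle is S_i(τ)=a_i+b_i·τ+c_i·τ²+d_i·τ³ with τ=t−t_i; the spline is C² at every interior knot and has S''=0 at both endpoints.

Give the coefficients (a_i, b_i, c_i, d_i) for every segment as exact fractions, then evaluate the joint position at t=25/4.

Δ: Δ0=5/3, Δ1=-1, Δ2=-4/3
row 1: diag=8, rhs=-16; c'=1/8, d'=-2
row 2: denom=8−1·1/8=63/8; d'=(-2−1·-2)/(63/8)=0
back: M2=0
back: M1=-2−1/8·0=-2
M: M0=0, M1=-2, M2=0, M3=0
seg 0: a=-3, c=M0/2=0, d=(M1−M0)/(6·3)=-1/9, b=Δ0−h0·(2M0+M1)/6=8/3
seg 1: a=2, c=M1/2=-1, d=(M2−M1)/(6·1)=1/3, b=Δ1−h1·(2M1+M2)/6=-1/3
seg 2: a=1, c=M2/2=0, d=(M3−M2)/(6·3)=0, b=Δ2−h2·(2M2+M3)/6=-4/3
t_q=25/4 → seg 2, τ=9/4; S=1+-4/3·τ+0·τ²+0·τ³=-2

  seg 0: a=-3 b=8/3 c=0 d=-1/9
  seg 1: a=2 b=-1/3 c=-1 d=1/3
  seg 2: a=1 b=-4/3 c=0 d=0
S(25/4) = -2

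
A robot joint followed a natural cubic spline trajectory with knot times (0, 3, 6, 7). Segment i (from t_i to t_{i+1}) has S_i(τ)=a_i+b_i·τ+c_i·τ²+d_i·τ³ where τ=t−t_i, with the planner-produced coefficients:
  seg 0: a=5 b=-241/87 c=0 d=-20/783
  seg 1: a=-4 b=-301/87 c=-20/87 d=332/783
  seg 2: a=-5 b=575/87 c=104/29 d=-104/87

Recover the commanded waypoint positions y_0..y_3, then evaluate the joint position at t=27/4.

y_0 = S_0(0) = a_0 = 5
y_1 = S_1(0) = a_1 = -4
y_2 = S_2(0) = a_2 = -5
y_3 = S_2(1) = 4
t_q=27/4 is in segment 2 (τ=3/4); S_2(τ)=341/232

y_0=5 y_1=-4 y_2=-5 y_3=4
S(27/4) = 341/232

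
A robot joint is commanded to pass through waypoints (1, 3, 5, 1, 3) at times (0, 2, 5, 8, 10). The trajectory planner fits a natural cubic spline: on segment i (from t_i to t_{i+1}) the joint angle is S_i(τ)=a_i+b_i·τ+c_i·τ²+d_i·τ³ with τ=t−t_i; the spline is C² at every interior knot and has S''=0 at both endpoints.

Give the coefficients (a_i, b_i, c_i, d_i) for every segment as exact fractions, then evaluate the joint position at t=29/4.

  seg 0: a=1 b=233/255 c=0 d=11/510
  seg 1: a=3 b=299/255 c=11/85 d=-76/765
  seg 2: a=5 b=-11/15 c=-13/17 d=16/85
  seg 3: a=1 b=-61/255 c=79/85 d=-79/510
S(29/4) = 2207/1360

Δ: Δ0=1, Δ1=2/3, Δ2=-4/3, Δ3=1
row 1: diag=10, rhs=-2; c'=3/10, d'=-1/5
row 2: denom=12−3·3/10=111/10; d'=(-12−3·-1/5)/(111/10)=-38/37
row 3: denom=10−3·10/37=340/37; d'=(14−3·-38/37)/(340/37)=158/85
back: M3=158/85
back: M2=-38/37−10/37·158/85=-26/17
back: M1=-1/5−3/10·-26/17=22/85
M: M0=0, M1=22/85, M2=-26/17, M3=158/85, M4=0
seg 0: a=1, c=M0/2=0, d=(M1−M0)/(6·2)=11/510, b=Δ0−h0·(2M0+M1)/6=233/255
seg 1: a=3, c=M1/2=11/85, d=(M2−M1)/(6·3)=-76/765, b=Δ1−h1·(2M1+M2)/6=299/255
seg 2: a=5, c=M2/2=-13/17, d=(M3−M2)/(6·3)=16/85, b=Δ2−h2·(2M2+M3)/6=-11/15
seg 3: a=1, c=M3/2=79/85, d=(M4−M3)/(6·2)=-79/510, b=Δ3−h3·(2M3+M4)/6=-61/255
t_q=29/4 → seg 2, τ=9/4; S=5+-11/15·τ+-13/17·τ²+16/85·τ³=2207/1360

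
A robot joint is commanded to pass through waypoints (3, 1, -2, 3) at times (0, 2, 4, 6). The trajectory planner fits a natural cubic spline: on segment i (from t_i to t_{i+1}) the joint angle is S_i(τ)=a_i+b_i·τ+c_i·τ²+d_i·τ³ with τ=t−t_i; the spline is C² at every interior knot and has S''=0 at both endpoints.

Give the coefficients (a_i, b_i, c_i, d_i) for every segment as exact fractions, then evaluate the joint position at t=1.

Δ: Δ0=-1, Δ1=-3/2, Δ2=5/2
row 1: diag=8, rhs=-3; c'=1/4, d'=-3/8
row 2: denom=8−2·1/4=15/2; d'=(24−2·-3/8)/(15/2)=33/10
back: M2=33/10
back: M1=-3/8−1/4·33/10=-6/5
M: M0=0, M1=-6/5, M2=33/10, M3=0
seg 0: a=3, c=M0/2=0, d=(M1−M0)/(6·2)=-1/10, b=Δ0−h0·(2M0+M1)/6=-3/5
seg 1: a=1, c=M1/2=-3/5, d=(M2−M1)/(6·2)=3/8, b=Δ1−h1·(2M1+M2)/6=-9/5
seg 2: a=-2, c=M2/2=33/20, d=(M3−M2)/(6·2)=-11/40, b=Δ2−h2·(2M2+M3)/6=3/10
t_q=1 → seg 0, τ=1; S=3+-3/5·τ+0·τ²+-1/10·τ³=23/10

  seg 0: a=3 b=-3/5 c=0 d=-1/10
  seg 1: a=1 b=-9/5 c=-3/5 d=3/8
  seg 2: a=-2 b=3/10 c=33/20 d=-11/40
S(1) = 23/10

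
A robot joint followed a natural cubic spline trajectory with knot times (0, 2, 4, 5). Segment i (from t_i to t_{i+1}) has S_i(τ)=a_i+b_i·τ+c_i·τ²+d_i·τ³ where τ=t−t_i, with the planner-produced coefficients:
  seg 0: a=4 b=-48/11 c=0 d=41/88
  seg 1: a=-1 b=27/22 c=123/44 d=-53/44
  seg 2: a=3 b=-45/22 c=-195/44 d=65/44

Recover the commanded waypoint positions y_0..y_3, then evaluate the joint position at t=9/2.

y_0 = S_0(0) = a_0 = 4
y_1 = S_1(0) = a_1 = -1
y_2 = S_2(0) = a_2 = 3
y_3 = S_2(1) = -2
t_q=9/2 is in segment 2 (τ=1/2); S_2(τ)=371/352

y_0=4 y_1=-1 y_2=3 y_3=-2
S(9/2) = 371/352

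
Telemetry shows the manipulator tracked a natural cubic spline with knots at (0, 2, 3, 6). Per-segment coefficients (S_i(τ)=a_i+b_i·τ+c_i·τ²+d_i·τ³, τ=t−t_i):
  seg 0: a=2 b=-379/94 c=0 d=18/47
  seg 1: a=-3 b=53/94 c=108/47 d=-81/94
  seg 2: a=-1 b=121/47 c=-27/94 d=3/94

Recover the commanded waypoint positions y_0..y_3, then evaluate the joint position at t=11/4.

y_0 = S_0(0) = a_0 = 2
y_1 = S_1(0) = a_1 = -3
y_2 = S_2(0) = a_2 = -1
y_3 = S_2(3) = 5
t_q=11/4 is in segment 1 (τ=3/4); S_1(τ)=-9915/6016

y_0=2 y_1=-3 y_2=-1 y_3=5
S(11/4) = -9915/6016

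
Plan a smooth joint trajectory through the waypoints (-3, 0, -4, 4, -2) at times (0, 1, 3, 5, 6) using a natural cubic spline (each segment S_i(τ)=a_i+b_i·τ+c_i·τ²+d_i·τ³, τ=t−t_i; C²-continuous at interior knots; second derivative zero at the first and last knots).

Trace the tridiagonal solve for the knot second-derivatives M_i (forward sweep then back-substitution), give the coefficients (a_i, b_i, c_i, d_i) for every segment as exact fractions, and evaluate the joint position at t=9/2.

  seg 0: a=-3 b=263/60 c=0 d=-83/60
  seg 1: a=0 b=7/30 c=-83/20 d=91/60
  seg 2: a=-4 b=11/6 c=99/20 d=-29/15
  seg 3: a=4 b=-47/30 c=-133/20 d=133/60
S(9/2) = 269/80

Δ: Δ0=3, Δ1=-2, Δ2=4, Δ3=-6
row 1: diag=6, rhs=-30; c'=1/3, d'=-5
row 2: denom=8−2·1/3=22/3; d'=(36−2·-5)/(22/3)=69/11
row 3: denom=6−2·3/11=60/11; d'=(-60−2·69/11)/(60/11)=-133/10
back: M3=-133/10
back: M2=69/11−3/11·-133/10=99/10
back: M1=-5−1/3·99/10=-83/10
M: M0=0, M1=-83/10, M2=99/10, M3=-133/10, M4=0
seg 0: a=-3, c=M0/2=0, d=(M1−M0)/(6·1)=-83/60, b=Δ0−h0·(2M0+M1)/6=263/60
seg 1: a=0, c=M1/2=-83/20, d=(M2−M1)/(6·2)=91/60, b=Δ1−h1·(2M1+M2)/6=7/30
seg 2: a=-4, c=M2/2=99/20, d=(M3−M2)/(6·2)=-29/15, b=Δ2−h2·(2M2+M3)/6=11/6
seg 3: a=4, c=M3/2=-133/20, d=(M4−M3)/(6·1)=133/60, b=Δ3−h3·(2M3+M4)/6=-47/30
t_q=9/2 → seg 2, τ=3/2; S=-4+11/6·τ+99/20·τ²+-29/15·τ³=269/80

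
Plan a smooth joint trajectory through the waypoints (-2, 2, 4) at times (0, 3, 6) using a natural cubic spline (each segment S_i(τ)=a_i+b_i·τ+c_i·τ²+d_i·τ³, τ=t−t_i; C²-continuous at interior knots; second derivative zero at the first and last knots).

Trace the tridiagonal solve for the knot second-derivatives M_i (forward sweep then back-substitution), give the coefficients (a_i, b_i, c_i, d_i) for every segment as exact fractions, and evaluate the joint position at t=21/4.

  seg 0: a=-2 b=3/2 c=0 d=-1/54
  seg 1: a=2 b=1 c=-1/6 d=1/54
S(21/4) = 463/128

Δ: Δ0=4/3, Δ1=2/3
row 1: diag=12, rhs=-4; c'=1/4, d'=-1/3
back: M1=-1/3
M: M0=0, M1=-1/3, M2=0
seg 0: a=-2, c=M0/2=0, d=(M1−M0)/(6·3)=-1/54, b=Δ0−h0·(2M0+M1)/6=3/2
seg 1: a=2, c=M1/2=-1/6, d=(M2−M1)/(6·3)=1/54, b=Δ1−h1·(2M1+M2)/6=1
t_q=21/4 → seg 1, τ=9/4; S=2+1·τ+-1/6·τ²+1/54·τ³=463/128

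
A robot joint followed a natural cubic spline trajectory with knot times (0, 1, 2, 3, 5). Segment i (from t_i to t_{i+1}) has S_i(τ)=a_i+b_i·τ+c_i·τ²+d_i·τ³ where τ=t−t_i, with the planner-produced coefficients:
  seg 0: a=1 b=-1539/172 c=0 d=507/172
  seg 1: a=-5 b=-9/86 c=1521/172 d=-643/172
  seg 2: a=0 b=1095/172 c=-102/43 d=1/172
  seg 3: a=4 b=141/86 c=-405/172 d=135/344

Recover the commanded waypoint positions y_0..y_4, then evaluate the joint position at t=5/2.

y_0 = S_0(0) = a_0 = 1
y_1 = S_1(0) = a_1 = -5
y_2 = S_2(0) = a_2 = 0
y_3 = S_3(0) = a_3 = 4
y_4 = S_3(2) = 1
t_q=5/2 is in segment 2 (τ=1/2); S_2(τ)=3565/1376

y_0=1 y_1=-5 y_2=0 y_3=4 y_4=1
S(5/2) = 3565/1376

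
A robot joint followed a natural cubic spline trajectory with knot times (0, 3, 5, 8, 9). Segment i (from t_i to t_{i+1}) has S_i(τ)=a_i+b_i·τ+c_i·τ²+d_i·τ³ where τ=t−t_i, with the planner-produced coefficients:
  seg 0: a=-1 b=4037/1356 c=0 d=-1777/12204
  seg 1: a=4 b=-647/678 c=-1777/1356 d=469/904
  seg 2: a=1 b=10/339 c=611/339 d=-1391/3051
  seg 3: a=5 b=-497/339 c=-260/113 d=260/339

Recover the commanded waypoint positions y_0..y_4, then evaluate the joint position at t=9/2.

y_0=-1 y_1=4 y_2=1 y_3=5 y_4=2
S(9/2) = 9915/7232

y_0 = S_0(0) = a_0 = -1
y_1 = S_1(0) = a_1 = 4
y_2 = S_2(0) = a_2 = 1
y_3 = S_3(0) = a_3 = 5
y_4 = S_3(1) = 2
t_q=9/2 is in segment 1 (τ=3/2); S_1(τ)=9915/7232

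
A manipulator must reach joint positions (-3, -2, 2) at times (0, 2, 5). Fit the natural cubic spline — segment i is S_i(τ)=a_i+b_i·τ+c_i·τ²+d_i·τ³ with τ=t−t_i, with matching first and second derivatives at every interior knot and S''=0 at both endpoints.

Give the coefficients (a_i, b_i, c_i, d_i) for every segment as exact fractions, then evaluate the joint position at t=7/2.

  seg 0: a=-3 b=1/3 c=0 d=1/24
  seg 1: a=-2 b=5/6 c=1/4 d=-1/36
S(7/2) = -9/32

Δ: Δ0=1/2, Δ1=4/3
row 1: diag=10, rhs=5; c'=3/10, d'=1/2
back: M1=1/2
M: M0=0, M1=1/2, M2=0
seg 0: a=-3, c=M0/2=0, d=(M1−M0)/(6·2)=1/24, b=Δ0−h0·(2M0+M1)/6=1/3
seg 1: a=-2, c=M1/2=1/4, d=(M2−M1)/(6·3)=-1/36, b=Δ1−h1·(2M1+M2)/6=5/6
t_q=7/2 → seg 1, τ=3/2; S=-2+5/6·τ+1/4·τ²+-1/36·τ³=-9/32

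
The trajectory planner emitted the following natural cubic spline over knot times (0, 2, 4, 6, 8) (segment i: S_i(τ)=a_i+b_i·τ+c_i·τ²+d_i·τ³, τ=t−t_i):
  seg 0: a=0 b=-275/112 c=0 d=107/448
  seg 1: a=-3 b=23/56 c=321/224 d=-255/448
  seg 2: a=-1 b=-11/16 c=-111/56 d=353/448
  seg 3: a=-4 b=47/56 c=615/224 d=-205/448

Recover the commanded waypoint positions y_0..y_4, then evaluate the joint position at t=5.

y_0 = S_0(0) = a_0 = 0
y_1 = S_1(0) = a_1 = -3
y_2 = S_2(0) = a_2 = -1
y_3 = S_3(0) = a_3 = -4
y_4 = S_3(2) = 5
t_q=5 is in segment 2 (τ=1); S_2(τ)=-1291/448

y_0=0 y_1=-3 y_2=-1 y_3=-4 y_4=5
S(5) = -1291/448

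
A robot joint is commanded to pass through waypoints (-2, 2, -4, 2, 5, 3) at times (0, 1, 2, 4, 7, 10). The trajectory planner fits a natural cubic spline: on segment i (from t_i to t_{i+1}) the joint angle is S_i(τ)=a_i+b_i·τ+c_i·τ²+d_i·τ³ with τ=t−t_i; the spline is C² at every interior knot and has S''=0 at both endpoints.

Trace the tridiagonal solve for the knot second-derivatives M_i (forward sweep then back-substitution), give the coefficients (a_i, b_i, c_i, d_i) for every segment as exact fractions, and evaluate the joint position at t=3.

Δ: Δ0=4, Δ1=-6, Δ2=3, Δ3=1, Δ4=-2/3
row 1: diag=4, rhs=-60; c'=1/4, d'=-15
row 2: denom=6−1·1/4=23/4; d'=(54−1·-15)/(23/4)=12
row 3: denom=10−2·8/23=214/23; d'=(-12−2·12)/(214/23)=-414/107
row 4: denom=12−3·69/214=2361/214; d'=(-10−3·-414/107)/(2361/214)=344/2361
back: M4=344/2361
back: M3=-414/107−69/214·344/2361=-3082/787
back: M2=12−8/23·-3082/787=10516/787
back: M1=-15−1/4·10516/787=-14434/787
M: M0=0, M1=-14434/787, M2=10516/787, M3=-3082/787, M4=344/2361, M5=0
seg 0: a=-2, c=M0/2=0, d=(M1−M0)/(6·1)=-7217/2361, b=Δ0−h0·(2M0+M1)/6=16661/2361
seg 1: a=2, c=M1/2=-7217/787, d=(M2−M1)/(6·1)=12475/2361, b=Δ1−h1·(2M1+M2)/6=-4990/2361
seg 2: a=-4, c=M2/2=5258/787, d=(M3−M2)/(6·2)=-6799/4722, b=Δ2−h2·(2M2+M3)/6=-10867/2361
seg 3: a=2, c=M3/2=-1541/787, d=(M4−M3)/(6·3)=4795/21249, b=Δ3−h3·(2M3+M4)/6=11435/2361
seg 4: a=5, c=M4/2=172/2361, d=(M5−M4)/(6·3)=-172/21249, b=Δ4−h4·(2M4+M5)/6=-1918/2361
t_q=3 → seg 2, τ=1; S=-4+-10867/2361·τ+5258/787·τ²+-6799/4722·τ³=-5291/1574

  seg 0: a=-2 b=16661/2361 c=0 d=-7217/2361
  seg 1: a=2 b=-4990/2361 c=-7217/787 d=12475/2361
  seg 2: a=-4 b=-10867/2361 c=5258/787 d=-6799/4722
  seg 3: a=2 b=11435/2361 c=-1541/787 d=4795/21249
  seg 4: a=5 b=-1918/2361 c=172/2361 d=-172/21249
S(3) = -5291/1574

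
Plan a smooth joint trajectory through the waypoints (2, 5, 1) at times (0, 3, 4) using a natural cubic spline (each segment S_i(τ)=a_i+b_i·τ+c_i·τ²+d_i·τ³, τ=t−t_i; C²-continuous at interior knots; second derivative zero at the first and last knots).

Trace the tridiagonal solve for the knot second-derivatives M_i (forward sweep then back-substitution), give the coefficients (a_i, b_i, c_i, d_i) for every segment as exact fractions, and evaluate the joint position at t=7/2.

Δ: Δ0=1, Δ1=-4
row 1: diag=8, rhs=-30; c'=1/8, d'=-15/4
back: M1=-15/4
M: M0=0, M1=-15/4, M2=0
seg 0: a=2, c=M0/2=0, d=(M1−M0)/(6·3)=-5/24, b=Δ0−h0·(2M0+M1)/6=23/8
seg 1: a=5, c=M1/2=-15/8, d=(M2−M1)/(6·1)=5/8, b=Δ1−h1·(2M1+M2)/6=-11/4
t_q=7/2 → seg 1, τ=1/2; S=5+-11/4·τ+-15/8·τ²+5/8·τ³=207/64

  seg 0: a=2 b=23/8 c=0 d=-5/24
  seg 1: a=5 b=-11/4 c=-15/8 d=5/8
S(7/2) = 207/64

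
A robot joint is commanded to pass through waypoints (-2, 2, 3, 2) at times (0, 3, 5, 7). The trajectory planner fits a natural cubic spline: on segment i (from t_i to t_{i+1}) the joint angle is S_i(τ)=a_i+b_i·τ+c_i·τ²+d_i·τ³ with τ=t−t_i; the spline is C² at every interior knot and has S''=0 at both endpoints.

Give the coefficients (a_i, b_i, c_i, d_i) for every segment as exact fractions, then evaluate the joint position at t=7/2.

  seg 0: a=-2 b=173/114 c=0 d=-7/342
  seg 1: a=2 b=55/57 c=-7/38 d=-11/456
  seg 2: a=3 b=-7/114 c=-25/76 d=25/456
S(7/2) = 2959/1216

Δ: Δ0=4/3, Δ1=1/2, Δ2=-1/2
row 1: diag=10, rhs=-5; c'=1/5, d'=-1/2
row 2: denom=8−2·1/5=38/5; d'=(-6−2·-1/2)/(38/5)=-25/38
back: M2=-25/38
back: M1=-1/2−1/5·-25/38=-7/19
M: M0=0, M1=-7/19, M2=-25/38, M3=0
seg 0: a=-2, c=M0/2=0, d=(M1−M0)/(6·3)=-7/342, b=Δ0−h0·(2M0+M1)/6=173/114
seg 1: a=2, c=M1/2=-7/38, d=(M2−M1)/(6·2)=-11/456, b=Δ1−h1·(2M1+M2)/6=55/57
seg 2: a=3, c=M2/2=-25/76, d=(M3−M2)/(6·2)=25/456, b=Δ2−h2·(2M2+M3)/6=-7/114
t_q=7/2 → seg 1, τ=1/2; S=2+55/57·τ+-7/38·τ²+-11/456·τ³=2959/1216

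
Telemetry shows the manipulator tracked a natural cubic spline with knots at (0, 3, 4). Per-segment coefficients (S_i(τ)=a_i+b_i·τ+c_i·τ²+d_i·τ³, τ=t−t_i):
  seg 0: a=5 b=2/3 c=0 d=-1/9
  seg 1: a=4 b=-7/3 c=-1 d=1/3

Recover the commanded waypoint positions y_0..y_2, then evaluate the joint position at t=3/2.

y_0=5 y_1=4 y_2=1
S(3/2) = 45/8

y_0 = S_0(0) = a_0 = 5
y_1 = S_1(0) = a_1 = 4
y_2 = S_1(1) = 1
t_q=3/2 is in segment 0 (τ=3/2); S_0(τ)=45/8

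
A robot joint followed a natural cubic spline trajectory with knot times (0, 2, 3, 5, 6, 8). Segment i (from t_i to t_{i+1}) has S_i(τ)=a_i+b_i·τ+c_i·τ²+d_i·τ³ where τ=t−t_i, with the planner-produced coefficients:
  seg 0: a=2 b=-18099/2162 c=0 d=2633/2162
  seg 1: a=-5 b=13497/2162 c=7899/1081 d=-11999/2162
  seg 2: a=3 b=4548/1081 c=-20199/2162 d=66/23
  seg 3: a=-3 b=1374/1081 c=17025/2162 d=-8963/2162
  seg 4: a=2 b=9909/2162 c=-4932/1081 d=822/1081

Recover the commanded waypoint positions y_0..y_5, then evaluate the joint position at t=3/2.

y_0 = S_0(0) = a_0 = 2
y_1 = S_1(0) = a_1 = -5
y_2 = S_2(0) = a_2 = 3
y_3 = S_3(0) = a_3 = -3
y_4 = S_4(0) = a_4 = 2
y_5 = S_4(2) = -1
t_q=3/2 is in segment 0 (τ=3/2); S_0(τ)=-111505/17296

y_0=2 y_1=-5 y_2=3 y_3=-3 y_4=2 y_5=-1
S(3/2) = -111505/17296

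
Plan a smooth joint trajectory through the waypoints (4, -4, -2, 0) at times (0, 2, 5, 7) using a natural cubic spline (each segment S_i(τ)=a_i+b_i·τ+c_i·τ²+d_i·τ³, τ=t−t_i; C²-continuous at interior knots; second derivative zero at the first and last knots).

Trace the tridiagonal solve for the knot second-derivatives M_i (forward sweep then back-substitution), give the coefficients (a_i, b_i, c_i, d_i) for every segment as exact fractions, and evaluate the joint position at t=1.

  seg 0: a=4 b=-1366/273 c=0 d=137/546
  seg 1: a=-4 b=-544/273 c=137/91 d=-13/63
  seg 2: a=-2 b=401/273 c=-32/91 d=16/273
S(1) = -137/182

Δ: Δ0=-4, Δ1=2/3, Δ2=1
row 1: diag=10, rhs=28; c'=3/10, d'=14/5
row 2: denom=10−3·3/10=91/10; d'=(2−3·14/5)/(91/10)=-64/91
back: M2=-64/91
back: M1=14/5−3/10·-64/91=274/91
M: M0=0, M1=274/91, M2=-64/91, M3=0
seg 0: a=4, c=M0/2=0, d=(M1−M0)/(6·2)=137/546, b=Δ0−h0·(2M0+M1)/6=-1366/273
seg 1: a=-4, c=M1/2=137/91, d=(M2−M1)/(6·3)=-13/63, b=Δ1−h1·(2M1+M2)/6=-544/273
seg 2: a=-2, c=M2/2=-32/91, d=(M3−M2)/(6·2)=16/273, b=Δ2−h2·(2M2+M3)/6=401/273
t_q=1 → seg 0, τ=1; S=4+-1366/273·τ+0·τ²+137/546·τ³=-137/182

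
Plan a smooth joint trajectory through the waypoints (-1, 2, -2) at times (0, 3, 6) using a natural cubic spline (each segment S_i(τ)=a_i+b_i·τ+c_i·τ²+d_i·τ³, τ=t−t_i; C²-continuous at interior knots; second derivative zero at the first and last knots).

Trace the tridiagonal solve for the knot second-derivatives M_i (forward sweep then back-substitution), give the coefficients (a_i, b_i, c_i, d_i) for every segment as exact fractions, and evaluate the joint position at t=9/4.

  seg 0: a=-1 b=19/12 c=0 d=-7/108
  seg 1: a=2 b=-1/6 c=-7/12 d=7/108
S(9/4) = 467/256

Δ: Δ0=1, Δ1=-4/3
row 1: diag=12, rhs=-14; c'=1/4, d'=-7/6
back: M1=-7/6
M: M0=0, M1=-7/6, M2=0
seg 0: a=-1, c=M0/2=0, d=(M1−M0)/(6·3)=-7/108, b=Δ0−h0·(2M0+M1)/6=19/12
seg 1: a=2, c=M1/2=-7/12, d=(M2−M1)/(6·3)=7/108, b=Δ1−h1·(2M1+M2)/6=-1/6
t_q=9/4 → seg 0, τ=9/4; S=-1+19/12·τ+0·τ²+-7/108·τ³=467/256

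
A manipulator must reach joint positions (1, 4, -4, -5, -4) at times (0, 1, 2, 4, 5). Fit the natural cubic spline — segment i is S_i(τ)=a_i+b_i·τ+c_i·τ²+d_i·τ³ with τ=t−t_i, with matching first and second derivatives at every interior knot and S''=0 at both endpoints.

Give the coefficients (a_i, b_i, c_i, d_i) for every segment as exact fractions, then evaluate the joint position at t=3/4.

Δ: Δ0=3, Δ1=-8, Δ2=-1/2, Δ3=1
row 1: diag=4, rhs=-66; c'=1/4, d'=-33/2
row 2: denom=6−1·1/4=23/4; d'=(45−1·-33/2)/(23/4)=246/23
row 3: denom=6−2·8/23=122/23; d'=(9−2·246/23)/(122/23)=-285/122
back: M3=-285/122
back: M2=246/23−8/23·-285/122=702/61
back: M1=-33/2−1/4·702/61=-1182/61
M: M0=0, M1=-1182/61, M2=702/61, M3=-285/122, M4=0
seg 0: a=1, c=M0/2=0, d=(M1−M0)/(6·1)=-197/61, b=Δ0−h0·(2M0+M1)/6=380/61
seg 1: a=4, c=M1/2=-591/61, d=(M2−M1)/(6·1)=314/61, b=Δ1−h1·(2M1+M2)/6=-211/61
seg 2: a=-4, c=M2/2=351/61, d=(M3−M2)/(6·2)=-563/488, b=Δ2−h2·(2M2+M3)/6=-451/61
seg 3: a=-5, c=M3/2=-285/244, d=(M4−M3)/(6·1)=95/244, b=Δ3−h3·(2M3+M4)/6=217/122
t_q=3/4 → seg 0, τ=3/4; S=1+380/61·τ+0·τ²+-197/61·τ³=16825/3904

  seg 0: a=1 b=380/61 c=0 d=-197/61
  seg 1: a=4 b=-211/61 c=-591/61 d=314/61
  seg 2: a=-4 b=-451/61 c=351/61 d=-563/488
  seg 3: a=-5 b=217/122 c=-285/244 d=95/244
S(3/4) = 16825/3904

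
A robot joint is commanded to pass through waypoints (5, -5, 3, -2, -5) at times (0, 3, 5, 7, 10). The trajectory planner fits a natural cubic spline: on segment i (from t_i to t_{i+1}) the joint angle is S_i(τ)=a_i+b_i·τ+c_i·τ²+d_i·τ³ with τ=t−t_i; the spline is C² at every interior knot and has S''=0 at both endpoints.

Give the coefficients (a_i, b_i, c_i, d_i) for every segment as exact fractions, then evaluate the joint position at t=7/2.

  seg 0: a=5 b=-56/9 c=0 d=26/81
  seg 1: a=-5 b=22/9 c=26/9 d=-19/18
  seg 2: a=3 b=4/3 c=-31/9 d=55/72
  seg 3: a=-2 b=-59/18 c=41/36 d=-41/324
S(7/2) = -51/16

Δ: Δ0=-10/3, Δ1=4, Δ2=-5/2, Δ3=-1
row 1: diag=10, rhs=44; c'=1/5, d'=22/5
row 2: denom=8−2·1/5=38/5; d'=(-39−2·22/5)/(38/5)=-239/38
row 3: denom=10−2·5/19=180/19; d'=(9−2·-239/38)/(180/19)=41/18
back: M3=41/18
back: M2=-239/38−5/19·41/18=-62/9
back: M1=22/5−1/5·-62/9=52/9
M: M0=0, M1=52/9, M2=-62/9, M3=41/18, M4=0
seg 0: a=5, c=M0/2=0, d=(M1−M0)/(6·3)=26/81, b=Δ0−h0·(2M0+M1)/6=-56/9
seg 1: a=-5, c=M1/2=26/9, d=(M2−M1)/(6·2)=-19/18, b=Δ1−h1·(2M1+M2)/6=22/9
seg 2: a=3, c=M2/2=-31/9, d=(M3−M2)/(6·2)=55/72, b=Δ2−h2·(2M2+M3)/6=4/3
seg 3: a=-2, c=M3/2=41/36, d=(M4−M3)/(6·3)=-41/324, b=Δ3−h3·(2M3+M4)/6=-59/18
t_q=7/2 → seg 1, τ=1/2; S=-5+22/9·τ+26/9·τ²+-19/18·τ³=-51/16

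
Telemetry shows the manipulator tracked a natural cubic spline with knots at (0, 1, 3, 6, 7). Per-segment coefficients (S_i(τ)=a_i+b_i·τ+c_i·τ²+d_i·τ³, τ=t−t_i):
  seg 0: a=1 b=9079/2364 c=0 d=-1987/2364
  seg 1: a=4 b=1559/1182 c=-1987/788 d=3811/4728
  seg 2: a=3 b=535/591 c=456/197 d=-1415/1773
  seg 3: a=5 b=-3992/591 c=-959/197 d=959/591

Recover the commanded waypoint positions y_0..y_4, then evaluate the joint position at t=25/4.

y_0=1 y_1=4 y_2=3 y_3=5 y_4=-5
S(25/4) = 38233/12608

y_0 = S_0(0) = a_0 = 1
y_1 = S_1(0) = a_1 = 4
y_2 = S_2(0) = a_2 = 3
y_3 = S_3(0) = a_3 = 5
y_4 = S_3(1) = -5
t_q=25/4 is in segment 3 (τ=1/4); S_3(τ)=38233/12608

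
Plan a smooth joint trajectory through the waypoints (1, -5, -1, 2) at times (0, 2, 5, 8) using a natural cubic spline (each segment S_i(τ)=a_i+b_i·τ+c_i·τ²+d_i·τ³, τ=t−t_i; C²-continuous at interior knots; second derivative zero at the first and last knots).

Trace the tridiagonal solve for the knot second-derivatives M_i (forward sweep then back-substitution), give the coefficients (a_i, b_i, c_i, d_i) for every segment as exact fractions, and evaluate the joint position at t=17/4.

Δ: Δ0=-3, Δ1=4/3, Δ2=1
row 1: diag=10, rhs=26; c'=3/10, d'=13/5
row 2: denom=12−3·3/10=111/10; d'=(-2−3·13/5)/(111/10)=-98/111
back: M2=-98/111
back: M1=13/5−3/10·-98/111=106/37
M: M0=0, M1=106/37, M2=-98/111, M3=0
seg 0: a=1, c=M0/2=0, d=(M1−M0)/(6·2)=53/222, b=Δ0−h0·(2M0+M1)/6=-439/111
seg 1: a=-5, c=M1/2=53/37, d=(M2−M1)/(6·3)=-208/999, b=Δ1−h1·(2M1+M2)/6=-121/111
seg 2: a=-1, c=M2/2=-49/111, d=(M3−M2)/(6·3)=49/999, b=Δ2−h2·(2M2+M3)/6=209/111
t_q=17/4 → seg 1, τ=9/4; S=-5+-121/111·τ+53/37·τ²+-208/999·τ³=-1523/592

  seg 0: a=1 b=-439/111 c=0 d=53/222
  seg 1: a=-5 b=-121/111 c=53/37 d=-208/999
  seg 2: a=-1 b=209/111 c=-49/111 d=49/999
S(17/4) = -1523/592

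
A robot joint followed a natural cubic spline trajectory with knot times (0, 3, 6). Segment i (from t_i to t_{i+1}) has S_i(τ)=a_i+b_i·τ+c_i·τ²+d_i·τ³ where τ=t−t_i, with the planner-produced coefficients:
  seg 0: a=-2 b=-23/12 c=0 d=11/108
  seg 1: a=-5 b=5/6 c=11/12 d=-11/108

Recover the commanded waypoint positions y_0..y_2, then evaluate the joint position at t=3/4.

y_0=-2 y_1=-5 y_2=3
S(3/4) = -869/256

y_0 = S_0(0) = a_0 = -2
y_1 = S_1(0) = a_1 = -5
y_2 = S_1(3) = 3
t_q=3/4 is in segment 0 (τ=3/4); S_0(τ)=-869/256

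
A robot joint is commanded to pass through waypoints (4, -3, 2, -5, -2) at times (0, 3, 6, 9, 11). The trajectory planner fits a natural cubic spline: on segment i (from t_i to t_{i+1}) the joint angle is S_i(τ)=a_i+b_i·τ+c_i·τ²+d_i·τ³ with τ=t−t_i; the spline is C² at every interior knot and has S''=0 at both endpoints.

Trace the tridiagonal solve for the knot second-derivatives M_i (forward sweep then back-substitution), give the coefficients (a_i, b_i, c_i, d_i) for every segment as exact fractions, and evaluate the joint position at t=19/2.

  seg 0: a=4 b=-1043/276 c=0 d=133/828
  seg 1: a=-3 b=77/138 c=133/92 d=-33/92
  seg 2: a=2 b=-125/276 c=-41/23 d=319/828
  seg 3: a=-5 b=-103/138 c=155/92 d=-155/552
S(19/2) = -7341/1472

Δ: Δ0=-7/3, Δ1=5/3, Δ2=-7/3, Δ3=3/2
row 1: diag=12, rhs=24; c'=1/4, d'=2
row 2: denom=12−3·1/4=45/4; d'=(-24−3·2)/(45/4)=-8/3
row 3: denom=10−3·4/15=46/5; d'=(23−3·-8/3)/(46/5)=155/46
back: M3=155/46
back: M2=-8/3−4/15·155/46=-82/23
back: M1=2−1/4·-82/23=133/46
M: M0=0, M1=133/46, M2=-82/23, M3=155/46, M4=0
seg 0: a=4, c=M0/2=0, d=(M1−M0)/(6·3)=133/828, b=Δ0−h0·(2M0+M1)/6=-1043/276
seg 1: a=-3, c=M1/2=133/92, d=(M2−M1)/(6·3)=-33/92, b=Δ1−h1·(2M1+M2)/6=77/138
seg 2: a=2, c=M2/2=-41/23, d=(M3−M2)/(6·3)=319/828, b=Δ2−h2·(2M2+M3)/6=-125/276
seg 3: a=-5, c=M3/2=155/92, d=(M4−M3)/(6·2)=-155/552, b=Δ3−h3·(2M3+M4)/6=-103/138
t_q=19/2 → seg 3, τ=1/2; S=-5+-103/138·τ+155/92·τ²+-155/552·τ³=-7341/1472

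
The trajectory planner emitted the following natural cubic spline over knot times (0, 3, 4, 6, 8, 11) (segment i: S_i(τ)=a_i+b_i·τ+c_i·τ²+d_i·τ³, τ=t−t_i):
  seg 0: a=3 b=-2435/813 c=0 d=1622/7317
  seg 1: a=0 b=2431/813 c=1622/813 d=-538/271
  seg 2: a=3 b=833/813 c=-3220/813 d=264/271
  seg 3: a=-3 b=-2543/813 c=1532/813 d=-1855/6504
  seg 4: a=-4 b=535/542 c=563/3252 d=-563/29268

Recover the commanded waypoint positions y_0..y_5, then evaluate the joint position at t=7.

y_0=3 y_1=0 y_2=3 y_3=-3 y_4=-4 y_5=0
S(7) = -29455/6504

y_0 = S_0(0) = a_0 = 3
y_1 = S_1(0) = a_1 = 0
y_2 = S_2(0) = a_2 = 3
y_3 = S_3(0) = a_3 = -3
y_4 = S_4(0) = a_4 = -4
y_5 = S_4(3) = 0
t_q=7 is in segment 3 (τ=1); S_3(τ)=-29455/6504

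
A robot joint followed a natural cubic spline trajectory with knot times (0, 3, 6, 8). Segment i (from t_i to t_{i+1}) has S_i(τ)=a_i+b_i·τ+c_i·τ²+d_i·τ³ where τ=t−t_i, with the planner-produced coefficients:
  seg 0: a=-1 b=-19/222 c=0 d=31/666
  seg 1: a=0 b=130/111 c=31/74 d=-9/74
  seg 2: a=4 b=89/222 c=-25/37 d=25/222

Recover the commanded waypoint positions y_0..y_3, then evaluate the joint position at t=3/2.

y_0 = S_0(0) = a_0 = -1
y_1 = S_1(0) = a_1 = 0
y_2 = S_2(0) = a_2 = 4
y_3 = S_2(2) = 3
t_q=3/2 is in segment 0 (τ=3/2); S_0(τ)=-575/592

y_0=-1 y_1=0 y_2=4 y_3=3
S(3/2) = -575/592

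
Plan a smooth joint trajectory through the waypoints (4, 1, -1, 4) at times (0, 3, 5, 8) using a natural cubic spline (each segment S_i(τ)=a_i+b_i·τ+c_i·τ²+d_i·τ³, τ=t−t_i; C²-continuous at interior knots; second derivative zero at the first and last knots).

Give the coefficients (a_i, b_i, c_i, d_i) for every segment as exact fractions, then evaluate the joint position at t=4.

  seg 0: a=4 b=-5/6 c=0 d=-1/54
  seg 1: a=1 b=-4/3 c=-1/6 d=1/6
  seg 2: a=-1 b=0 c=5/6 d=-5/54
S(4) = -1/3

Δ: Δ0=-1, Δ1=-1, Δ2=5/3
row 1: diag=10, rhs=0; c'=1/5, d'=0
row 2: denom=10−2·1/5=48/5; d'=(16−2·0)/(48/5)=5/3
back: M2=5/3
back: M1=0−1/5·5/3=-1/3
M: M0=0, M1=-1/3, M2=5/3, M3=0
seg 0: a=4, c=M0/2=0, d=(M1−M0)/(6·3)=-1/54, b=Δ0−h0·(2M0+M1)/6=-5/6
seg 1: a=1, c=M1/2=-1/6, d=(M2−M1)/(6·2)=1/6, b=Δ1−h1·(2M1+M2)/6=-4/3
seg 2: a=-1, c=M2/2=5/6, d=(M3−M2)/(6·3)=-5/54, b=Δ2−h2·(2M2+M3)/6=0
t_q=4 → seg 1, τ=1; S=1+-4/3·τ+-1/6·τ²+1/6·τ³=-1/3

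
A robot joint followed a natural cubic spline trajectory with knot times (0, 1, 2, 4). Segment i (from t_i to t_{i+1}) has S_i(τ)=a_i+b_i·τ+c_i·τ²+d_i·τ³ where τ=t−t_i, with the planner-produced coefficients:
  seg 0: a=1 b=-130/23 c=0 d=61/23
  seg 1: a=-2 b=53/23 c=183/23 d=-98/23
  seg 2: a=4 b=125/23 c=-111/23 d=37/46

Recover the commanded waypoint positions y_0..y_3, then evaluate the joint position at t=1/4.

y_0 = S_0(0) = a_0 = 1
y_1 = S_1(0) = a_1 = -2
y_2 = S_2(0) = a_2 = 4
y_3 = S_2(2) = 2
t_q=1/4 is in segment 0 (τ=1/4); S_0(τ)=-547/1472

y_0=1 y_1=-2 y_2=4 y_3=2
S(1/4) = -547/1472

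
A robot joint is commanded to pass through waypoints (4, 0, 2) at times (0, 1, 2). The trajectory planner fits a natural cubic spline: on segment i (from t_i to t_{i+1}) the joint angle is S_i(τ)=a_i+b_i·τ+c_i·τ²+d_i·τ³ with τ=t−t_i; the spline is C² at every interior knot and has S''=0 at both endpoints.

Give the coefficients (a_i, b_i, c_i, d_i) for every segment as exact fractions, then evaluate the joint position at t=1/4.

Δ: Δ0=-4, Δ1=2
row 1: diag=4, rhs=36; c'=1/4, d'=9
back: M1=9
M: M0=0, M1=9, M2=0
seg 0: a=4, c=M0/2=0, d=(M1−M0)/(6·1)=3/2, b=Δ0−h0·(2M0+M1)/6=-11/2
seg 1: a=0, c=M1/2=9/2, d=(M2−M1)/(6·1)=-3/2, b=Δ1−h1·(2M1+M2)/6=-1
t_q=1/4 → seg 0, τ=1/4; S=4+-11/2·τ+0·τ²+3/2·τ³=339/128

  seg 0: a=4 b=-11/2 c=0 d=3/2
  seg 1: a=0 b=-1 c=9/2 d=-3/2
S(1/4) = 339/128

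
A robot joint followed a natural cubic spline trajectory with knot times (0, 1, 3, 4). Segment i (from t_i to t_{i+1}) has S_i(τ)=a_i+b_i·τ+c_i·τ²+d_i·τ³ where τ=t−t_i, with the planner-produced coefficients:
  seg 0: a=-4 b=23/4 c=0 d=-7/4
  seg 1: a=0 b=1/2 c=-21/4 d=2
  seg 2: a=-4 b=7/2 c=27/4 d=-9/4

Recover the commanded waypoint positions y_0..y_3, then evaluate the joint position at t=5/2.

y_0=-4 y_1=0 y_2=-4 y_3=4
S(5/2) = -69/16

y_0 = S_0(0) = a_0 = -4
y_1 = S_1(0) = a_1 = 0
y_2 = S_2(0) = a_2 = -4
y_3 = S_2(1) = 4
t_q=5/2 is in segment 1 (τ=3/2); S_1(τ)=-69/16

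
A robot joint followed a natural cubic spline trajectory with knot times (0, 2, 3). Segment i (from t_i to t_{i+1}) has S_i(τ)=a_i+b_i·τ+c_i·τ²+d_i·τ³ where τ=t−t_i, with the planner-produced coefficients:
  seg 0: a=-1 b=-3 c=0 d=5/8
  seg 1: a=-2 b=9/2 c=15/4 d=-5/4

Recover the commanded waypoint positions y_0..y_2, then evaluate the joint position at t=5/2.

y_0=-1 y_1=-2 y_2=5
S(5/2) = 33/32

y_0 = S_0(0) = a_0 = -1
y_1 = S_1(0) = a_1 = -2
y_2 = S_1(1) = 5
t_q=5/2 is in segment 1 (τ=1/2); S_1(τ)=33/32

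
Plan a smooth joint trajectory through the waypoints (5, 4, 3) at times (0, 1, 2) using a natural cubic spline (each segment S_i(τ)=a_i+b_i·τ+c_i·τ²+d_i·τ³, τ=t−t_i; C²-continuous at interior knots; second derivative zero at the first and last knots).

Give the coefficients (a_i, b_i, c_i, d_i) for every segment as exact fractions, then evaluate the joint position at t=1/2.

Δ: Δ0=-1, Δ1=-1
row 1: diag=4, rhs=0; c'=1/4, d'=0
back: M1=0
M: M0=0, M1=0, M2=0
seg 0: a=5, c=M0/2=0, d=(M1−M0)/(6·1)=0, b=Δ0−h0·(2M0+M1)/6=-1
seg 1: a=4, c=M1/2=0, d=(M2−M1)/(6·1)=0, b=Δ1−h1·(2M1+M2)/6=-1
t_q=1/2 → seg 0, τ=1/2; S=5+-1·τ+0·τ²+0·τ³=9/2

  seg 0: a=5 b=-1 c=0 d=0
  seg 1: a=4 b=-1 c=0 d=0
S(1/2) = 9/2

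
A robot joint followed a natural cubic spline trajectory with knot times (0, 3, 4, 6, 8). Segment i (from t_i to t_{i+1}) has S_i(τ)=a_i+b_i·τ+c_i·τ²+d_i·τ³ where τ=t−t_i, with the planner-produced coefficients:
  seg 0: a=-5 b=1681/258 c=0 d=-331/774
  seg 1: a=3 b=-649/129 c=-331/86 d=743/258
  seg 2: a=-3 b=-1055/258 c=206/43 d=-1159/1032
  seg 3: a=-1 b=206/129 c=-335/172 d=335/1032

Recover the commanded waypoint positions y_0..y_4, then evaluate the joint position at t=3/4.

y_0 = S_0(0) = a_0 = -5
y_1 = S_1(0) = a_1 = 3
y_2 = S_2(0) = a_2 = -3
y_3 = S_3(0) = a_3 = -1
y_4 = S_3(2) = -3
t_q=3/4 is in segment 0 (τ=3/4); S_0(τ)=-1617/5504

y_0=-5 y_1=3 y_2=-3 y_3=-1 y_4=-3
S(3/4) = -1617/5504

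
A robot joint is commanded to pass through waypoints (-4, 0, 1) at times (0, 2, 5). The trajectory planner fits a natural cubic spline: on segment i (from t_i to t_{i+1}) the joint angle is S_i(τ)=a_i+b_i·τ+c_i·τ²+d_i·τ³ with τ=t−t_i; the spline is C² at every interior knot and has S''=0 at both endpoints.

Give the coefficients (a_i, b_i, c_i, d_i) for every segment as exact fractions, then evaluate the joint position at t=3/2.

  seg 0: a=-4 b=7/3 c=0 d=-1/12
  seg 1: a=0 b=4/3 c=-1/2 d=1/18
S(3/2) = -25/32

Δ: Δ0=2, Δ1=1/3
row 1: diag=10, rhs=-10; c'=3/10, d'=-1
back: M1=-1
M: M0=0, M1=-1, M2=0
seg 0: a=-4, c=M0/2=0, d=(M1−M0)/(6·2)=-1/12, b=Δ0−h0·(2M0+M1)/6=7/3
seg 1: a=0, c=M1/2=-1/2, d=(M2−M1)/(6·3)=1/18, b=Δ1−h1·(2M1+M2)/6=4/3
t_q=3/2 → seg 0, τ=3/2; S=-4+7/3·τ+0·τ²+-1/12·τ³=-25/32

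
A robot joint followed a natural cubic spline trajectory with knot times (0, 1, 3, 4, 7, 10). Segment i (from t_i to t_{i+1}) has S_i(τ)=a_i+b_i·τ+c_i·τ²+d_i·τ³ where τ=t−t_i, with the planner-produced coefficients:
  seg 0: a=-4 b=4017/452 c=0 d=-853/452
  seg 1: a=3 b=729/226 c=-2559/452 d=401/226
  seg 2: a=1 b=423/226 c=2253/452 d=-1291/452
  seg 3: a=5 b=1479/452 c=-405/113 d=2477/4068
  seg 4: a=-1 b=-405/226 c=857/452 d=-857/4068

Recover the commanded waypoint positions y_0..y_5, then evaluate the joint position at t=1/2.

y_0 = S_0(0) = a_0 = -4
y_1 = S_1(0) = a_1 = 3
y_2 = S_2(0) = a_2 = 1
y_3 = S_3(0) = a_3 = 5
y_4 = S_4(0) = a_4 = -1
y_5 = S_4(3) = 5
t_q=1/2 is in segment 0 (τ=1/2); S_0(τ)=751/3616

y_0=-4 y_1=3 y_2=1 y_3=5 y_4=-1 y_5=5
S(1/2) = 751/3616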